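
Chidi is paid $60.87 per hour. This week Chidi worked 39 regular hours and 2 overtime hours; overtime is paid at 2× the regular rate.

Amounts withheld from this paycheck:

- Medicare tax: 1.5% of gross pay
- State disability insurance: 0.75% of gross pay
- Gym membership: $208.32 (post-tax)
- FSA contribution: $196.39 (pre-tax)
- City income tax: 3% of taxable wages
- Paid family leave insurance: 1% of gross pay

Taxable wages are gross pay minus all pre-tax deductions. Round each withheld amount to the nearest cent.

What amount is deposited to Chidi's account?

$2,055.01

Regular pay: 39 × $60.87 = $2,373.93
Overtime pay: 2 × $60.87 × 2 = $243.48
Gross pay = $2,373.93 + $243.48 = $2,617.41
FSA contribution: $196.39
Taxable wages = $2,617.41 − $196.39 = $2,421.02
City income tax: $2,421.02 × 0.03 = $72.63
Medicare tax: $2,617.41 × 0.015 = $39.26
State disability insurance: $2,617.41 × 0.0075 = $19.63
Paid family leave insurance: $2,617.41 × 0.01 = $26.17
Gym membership: $208.32
Total deductions = $196.39 + $72.63 + $39.26 + $19.63 + $26.17 + $208.32 = $562.40
Net pay = $2,617.41 − $562.40 = $2,055.01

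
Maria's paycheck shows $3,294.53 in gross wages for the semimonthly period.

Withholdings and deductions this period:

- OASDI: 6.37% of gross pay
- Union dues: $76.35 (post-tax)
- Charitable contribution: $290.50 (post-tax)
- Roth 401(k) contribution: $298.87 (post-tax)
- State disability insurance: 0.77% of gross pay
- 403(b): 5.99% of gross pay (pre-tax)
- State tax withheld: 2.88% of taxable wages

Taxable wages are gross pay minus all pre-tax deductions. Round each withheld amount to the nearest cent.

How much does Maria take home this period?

$2,107.04

403(b): $3,294.53 × 0.0599 = $197.34
Taxable wages = $3,294.53 − $197.34 = $3,097.19
State tax withheld: $3,097.19 × 0.0288 = $89.20
OASDI: $3,294.53 × 0.0637 = $209.86
State disability insurance: $3,294.53 × 0.0077 = $25.37
Charitable contribution: $290.50
Union dues: $76.35
Roth 401(k) contribution: $298.87
Total deductions = $197.34 + $89.20 + $209.86 + $25.37 + $290.50 + $76.35 + $298.87 = $1,187.49
Net pay = $3,294.53 − $1,187.49 = $2,107.04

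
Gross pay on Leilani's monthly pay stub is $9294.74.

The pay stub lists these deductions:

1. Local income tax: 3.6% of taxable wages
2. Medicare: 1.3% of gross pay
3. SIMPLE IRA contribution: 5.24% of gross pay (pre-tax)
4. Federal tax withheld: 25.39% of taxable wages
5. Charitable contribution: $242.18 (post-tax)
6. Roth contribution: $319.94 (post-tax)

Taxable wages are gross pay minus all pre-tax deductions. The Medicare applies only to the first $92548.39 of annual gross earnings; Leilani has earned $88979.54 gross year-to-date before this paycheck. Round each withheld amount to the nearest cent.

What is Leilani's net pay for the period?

$5645.82

SIMPLE IRA contribution: $9294.74 × 0.0524 = $487.04
Taxable wages = $9294.74 − $487.04 = $8807.70
Federal tax withheld: $8807.70 × 0.2539 = $2236.28
Local income tax: $8807.70 × 0.036 = $317.08
Medicare: only $92548.39 − $88979.54 = $3568.85 of this check is subject → $3568.85 × 0.013 = $46.40
Roth contribution: $319.94
Charitable contribution: $242.18
Total deductions = $487.04 + $2236.28 + $317.08 + $46.40 + $319.94 + $242.18 = $3648.92
Net pay = $9294.74 − $3648.92 = $5645.82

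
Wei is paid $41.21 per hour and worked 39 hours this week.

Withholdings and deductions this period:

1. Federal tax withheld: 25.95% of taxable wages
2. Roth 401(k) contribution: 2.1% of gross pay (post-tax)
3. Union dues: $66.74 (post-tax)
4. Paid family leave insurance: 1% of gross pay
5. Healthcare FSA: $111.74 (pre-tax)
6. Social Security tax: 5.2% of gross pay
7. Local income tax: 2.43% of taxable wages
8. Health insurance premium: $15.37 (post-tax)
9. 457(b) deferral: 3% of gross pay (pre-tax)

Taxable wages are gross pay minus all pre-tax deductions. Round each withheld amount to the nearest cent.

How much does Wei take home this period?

$821.00

Gross pay: 39 × $41.21 = $1,607.19
Healthcare FSA: $111.74
457(b) deferral: $1,607.19 × 0.03 = $48.22
Pre-tax total = $111.74 + $48.22 = $159.96
Taxable wages = $1,607.19 − $159.96 = $1,447.23
Local income tax: $1,447.23 × 0.0243 = $35.17
Federal tax withheld: $1,447.23 × 0.2595 = $375.56
Social Security tax: $1,607.19 × 0.052 = $83.57
Paid family leave insurance: $1,607.19 × 0.01 = $16.07
Union dues: $66.74
Roth 401(k) contribution: $1,607.19 × 0.021 = $33.75
Health insurance premium: $15.37
Total deductions = $111.74 + $48.22 + $35.17 + $375.56 + $83.57 + $16.07 + $66.74 + $33.75 + $15.37 = $786.19
Net pay = $1,607.19 − $786.19 = $821.00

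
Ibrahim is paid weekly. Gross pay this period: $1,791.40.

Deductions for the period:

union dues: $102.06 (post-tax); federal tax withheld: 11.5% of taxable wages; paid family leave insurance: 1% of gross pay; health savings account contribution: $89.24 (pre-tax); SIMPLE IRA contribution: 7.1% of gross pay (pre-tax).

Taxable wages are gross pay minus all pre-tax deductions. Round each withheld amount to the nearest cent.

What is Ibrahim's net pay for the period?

$1,273.88

Health savings account contribution: $89.24
SIMPLE IRA contribution: $1,791.40 × 0.071 = $127.19
Pre-tax total = $89.24 + $127.19 = $216.43
Taxable wages = $1,791.40 − $216.43 = $1,574.97
Federal tax withheld: $1,574.97 × 0.115 = $181.12
Paid family leave insurance: $1,791.40 × 0.01 = $17.91
Union dues: $102.06
Total deductions = $89.24 + $127.19 + $181.12 + $17.91 + $102.06 = $517.52
Net pay = $1,791.40 − $517.52 = $1,273.88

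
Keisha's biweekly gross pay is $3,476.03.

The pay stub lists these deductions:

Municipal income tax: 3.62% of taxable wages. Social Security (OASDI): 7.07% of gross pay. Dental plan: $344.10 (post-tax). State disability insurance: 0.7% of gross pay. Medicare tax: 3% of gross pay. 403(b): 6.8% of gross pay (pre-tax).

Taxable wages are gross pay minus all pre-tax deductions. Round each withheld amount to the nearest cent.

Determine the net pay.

$2,403.91

403(b): $3,476.03 × 0.068 = $236.37
Taxable wages = $3,476.03 − $236.37 = $3,239.66
Municipal income tax: $3,239.66 × 0.0362 = $117.28
Medicare tax: $3,476.03 × 0.03 = $104.28
State disability insurance: $3,476.03 × 0.007 = $24.33
Social Security (OASDI): $3,476.03 × 0.0707 = $245.76
Dental plan: $344.10
Total deductions = $236.37 + $117.28 + $104.28 + $24.33 + $245.76 + $344.10 = $1,072.12
Net pay = $3,476.03 − $1,072.12 = $2,403.91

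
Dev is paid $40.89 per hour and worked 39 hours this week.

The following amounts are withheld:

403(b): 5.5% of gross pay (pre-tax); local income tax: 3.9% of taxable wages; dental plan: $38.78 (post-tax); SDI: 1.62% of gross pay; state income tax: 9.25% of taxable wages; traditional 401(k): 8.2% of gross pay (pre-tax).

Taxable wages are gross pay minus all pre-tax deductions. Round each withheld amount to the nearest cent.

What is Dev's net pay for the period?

Gross pay: 39 × $40.89 = $1,594.71
Traditional 401(k): $1,594.71 × 0.082 = $130.77
403(b): $1,594.71 × 0.055 = $87.71
Pre-tax total = $130.77 + $87.71 = $218.48
Taxable wages = $1,594.71 − $218.48 = $1,376.23
Local income tax: $1,376.23 × 0.039 = $53.67
State income tax: $1,376.23 × 0.0925 = $127.30
SDI: $1,594.71 × 0.0162 = $25.83
Dental plan: $38.78
Total deductions = $130.77 + $87.71 + $53.67 + $127.30 + $25.83 + $38.78 = $464.06
Net pay = $1,594.71 − $464.06 = $1,130.65

$1,130.65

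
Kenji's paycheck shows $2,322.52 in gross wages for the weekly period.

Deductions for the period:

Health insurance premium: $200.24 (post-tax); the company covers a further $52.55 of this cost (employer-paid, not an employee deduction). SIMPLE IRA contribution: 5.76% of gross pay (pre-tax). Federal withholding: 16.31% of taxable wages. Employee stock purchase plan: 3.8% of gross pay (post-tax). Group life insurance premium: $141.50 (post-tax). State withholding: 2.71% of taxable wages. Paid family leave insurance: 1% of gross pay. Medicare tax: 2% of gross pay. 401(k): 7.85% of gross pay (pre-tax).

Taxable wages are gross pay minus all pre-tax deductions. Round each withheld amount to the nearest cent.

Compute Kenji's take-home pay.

401(k): $2,322.52 × 0.0785 = $182.32
SIMPLE IRA contribution: $2,322.52 × 0.0576 = $133.78
Pre-tax total = $182.32 + $133.78 = $316.10
Taxable wages = $2,322.52 − $316.10 = $2,006.42
State withholding: $2,006.42 × 0.0271 = $54.37
Federal withholding: $2,006.42 × 0.1631 = $327.25
Paid family leave insurance: $2,322.52 × 0.01 = $23.23
Medicare tax: $2,322.52 × 0.02 = $46.45
Employee stock purchase plan: $2,322.52 × 0.038 = $88.26
Group life insurance premium: $141.50
Health insurance premium: $200.24
(Employer's $52.55 toward health insurance premium is not withheld from the employee.)
Total deductions = $182.32 + $133.78 + $54.37 + $327.25 + $23.23 + $46.45 + $88.26 + $141.50 + $200.24 = $1,197.40
Net pay = $2,322.52 − $1,197.40 = $1,125.12

$1,125.12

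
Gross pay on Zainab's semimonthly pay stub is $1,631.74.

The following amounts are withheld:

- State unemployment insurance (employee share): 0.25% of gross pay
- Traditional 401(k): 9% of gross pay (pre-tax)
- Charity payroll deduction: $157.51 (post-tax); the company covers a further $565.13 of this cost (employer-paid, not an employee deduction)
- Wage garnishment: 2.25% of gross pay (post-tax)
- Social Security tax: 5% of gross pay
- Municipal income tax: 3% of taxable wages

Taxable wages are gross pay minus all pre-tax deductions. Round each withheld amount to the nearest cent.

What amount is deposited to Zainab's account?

Traditional 401(k): $1,631.74 × 0.09 = $146.86
Taxable wages = $1,631.74 − $146.86 = $1,484.88
Municipal income tax: $1,484.88 × 0.03 = $44.55
State unemployment insurance (employee share): $1,631.74 × 0.0025 = $4.08
Social Security tax: $1,631.74 × 0.05 = $81.59
Wage garnishment: $1,631.74 × 0.0225 = $36.71
Charity payroll deduction: $157.51
(Employer's $565.13 toward charity payroll deduction is not withheld from the employee.)
Total deductions = $146.86 + $44.55 + $4.08 + $81.59 + $36.71 + $157.51 = $471.30
Net pay = $1,631.74 − $471.30 = $1,160.44

$1,160.44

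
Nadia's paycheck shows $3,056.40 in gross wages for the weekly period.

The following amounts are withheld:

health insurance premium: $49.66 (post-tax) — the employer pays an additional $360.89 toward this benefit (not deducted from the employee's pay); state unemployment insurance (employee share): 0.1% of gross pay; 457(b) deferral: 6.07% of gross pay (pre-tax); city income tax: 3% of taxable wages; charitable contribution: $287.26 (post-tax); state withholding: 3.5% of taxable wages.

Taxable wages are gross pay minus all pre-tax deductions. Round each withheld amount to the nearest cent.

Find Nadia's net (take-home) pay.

457(b) deferral: $3,056.40 × 0.0607 = $185.52
Taxable wages = $3,056.40 − $185.52 = $2,870.88
City income tax: $2,870.88 × 0.03 = $86.13
State withholding: $2,870.88 × 0.035 = $100.48
State unemployment insurance (employee share): $3,056.40 × 0.001 = $3.06
Charitable contribution: $287.26
Health insurance premium: $49.66
(Employer's $360.89 toward health insurance premium is not withheld from the employee.)
Total deductions = $185.52 + $86.13 + $100.48 + $3.06 + $287.26 + $49.66 = $712.11
Net pay = $3,056.40 − $712.11 = $2,344.29

$2,344.29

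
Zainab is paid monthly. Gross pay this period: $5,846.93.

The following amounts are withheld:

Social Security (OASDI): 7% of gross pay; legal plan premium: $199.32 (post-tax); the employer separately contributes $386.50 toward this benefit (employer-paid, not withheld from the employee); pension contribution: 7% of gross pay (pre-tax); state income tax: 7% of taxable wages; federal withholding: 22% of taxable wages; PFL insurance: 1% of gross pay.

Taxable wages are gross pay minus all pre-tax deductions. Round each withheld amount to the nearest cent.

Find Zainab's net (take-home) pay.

Pension contribution: $5,846.93 × 0.07 = $409.29
Taxable wages = $5,846.93 − $409.29 = $5,437.64
State income tax: $5,437.64 × 0.07 = $380.63
Federal withholding: $5,437.64 × 0.22 = $1,196.28
PFL insurance: $5,846.93 × 0.01 = $58.47
Social Security (OASDI): $5,846.93 × 0.07 = $409.29
Legal plan premium: $199.32
(Employer's $386.50 toward legal plan premium is not withheld from the employee.)
Total deductions = $409.29 + $380.63 + $1,196.28 + $58.47 + $409.29 + $199.32 = $2,653.28
Net pay = $5,846.93 − $2,653.28 = $3,193.65

$3,193.65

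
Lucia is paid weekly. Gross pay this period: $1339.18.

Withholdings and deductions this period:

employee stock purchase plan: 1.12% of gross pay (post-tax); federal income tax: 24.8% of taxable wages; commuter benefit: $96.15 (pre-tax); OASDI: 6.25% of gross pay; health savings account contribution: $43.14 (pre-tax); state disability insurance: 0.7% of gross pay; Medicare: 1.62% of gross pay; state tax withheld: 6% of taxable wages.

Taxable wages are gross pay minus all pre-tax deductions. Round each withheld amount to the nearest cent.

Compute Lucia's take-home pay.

Health savings account contribution: $43.14
Commuter benefit: $96.15
Pre-tax total = $43.14 + $96.15 = $139.29
Taxable wages = $1339.18 − $139.29 = $1199.89
Federal income tax: $1199.89 × 0.248 = $297.57
State tax withheld: $1199.89 × 0.06 = $71.99
OASDI: $1339.18 × 0.0625 = $83.70
Medicare: $1339.18 × 0.0162 = $21.69
State disability insurance: $1339.18 × 0.007 = $9.37
Employee stock purchase plan: $1339.18 × 0.0112 = $15.00
Total deductions = $43.14 + $96.15 + $297.57 + $71.99 + $83.70 + $21.69 + $9.37 + $15.00 = $638.61
Net pay = $1339.18 − $638.61 = $700.57

$700.57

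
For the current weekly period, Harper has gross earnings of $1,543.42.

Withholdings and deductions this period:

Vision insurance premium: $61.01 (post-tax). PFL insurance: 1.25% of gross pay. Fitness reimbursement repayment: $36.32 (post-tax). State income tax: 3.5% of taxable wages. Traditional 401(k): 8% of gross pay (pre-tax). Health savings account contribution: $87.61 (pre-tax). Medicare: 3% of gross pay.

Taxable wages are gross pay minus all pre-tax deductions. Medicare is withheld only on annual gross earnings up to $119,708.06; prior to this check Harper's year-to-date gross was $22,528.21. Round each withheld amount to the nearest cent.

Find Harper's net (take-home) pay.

Health savings account contribution: $87.61
Traditional 401(k): $1,543.42 × 0.08 = $123.47
Pre-tax total = $87.61 + $123.47 = $211.08
Taxable wages = $1,543.42 − $211.08 = $1,332.34
State income tax: $1,332.34 × 0.035 = $46.63
Medicare: cap not yet reached, full $1,543.42 is subject → $1,543.42 × 0.03 = $46.30
PFL insurance: $1,543.42 × 0.0125 = $19.29
Fitness reimbursement repayment: $36.32
Vision insurance premium: $61.01
Total deductions = $87.61 + $123.47 + $46.63 + $46.30 + $19.29 + $36.32 + $61.01 = $420.63
Net pay = $1,543.42 − $420.63 = $1,122.79

$1,122.79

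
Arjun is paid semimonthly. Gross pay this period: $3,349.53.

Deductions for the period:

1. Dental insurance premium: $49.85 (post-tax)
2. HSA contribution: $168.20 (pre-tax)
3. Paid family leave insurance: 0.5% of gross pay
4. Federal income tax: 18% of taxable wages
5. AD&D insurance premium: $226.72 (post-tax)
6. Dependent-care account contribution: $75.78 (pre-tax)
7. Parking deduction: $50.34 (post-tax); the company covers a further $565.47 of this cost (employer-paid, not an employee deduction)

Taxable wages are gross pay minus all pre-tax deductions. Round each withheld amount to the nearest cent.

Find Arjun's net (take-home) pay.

$2,202.89

HSA contribution: $168.20
Dependent-care account contribution: $75.78
Pre-tax total = $168.20 + $75.78 = $243.98
Taxable wages = $3,349.53 − $243.98 = $3,105.55
Federal income tax: $3,105.55 × 0.18 = $559.00
Paid family leave insurance: $3,349.53 × 0.005 = $16.75
AD&D insurance premium: $226.72
Dental insurance premium: $49.85
Parking deduction: $50.34
(Employer's $565.47 toward parking deduction is not withheld from the employee.)
Total deductions = $168.20 + $75.78 + $559.00 + $16.75 + $226.72 + $49.85 + $50.34 = $1,146.64
Net pay = $3,349.53 − $1,146.64 = $2,202.89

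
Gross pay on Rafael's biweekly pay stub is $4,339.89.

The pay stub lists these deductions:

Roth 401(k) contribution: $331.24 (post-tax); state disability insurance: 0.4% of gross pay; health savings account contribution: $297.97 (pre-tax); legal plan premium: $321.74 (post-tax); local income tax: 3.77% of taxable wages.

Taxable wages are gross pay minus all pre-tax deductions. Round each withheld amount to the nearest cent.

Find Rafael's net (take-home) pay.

Health savings account contribution: $297.97
Taxable wages = $4,339.89 − $297.97 = $4,041.92
Local income tax: $4,041.92 × 0.0377 = $152.38
State disability insurance: $4,339.89 × 0.004 = $17.36
Legal plan premium: $321.74
Roth 401(k) contribution: $331.24
Total deductions = $297.97 + $152.38 + $17.36 + $321.74 + $331.24 = $1,120.69
Net pay = $4,339.89 − $1,120.69 = $3,219.20

$3,219.20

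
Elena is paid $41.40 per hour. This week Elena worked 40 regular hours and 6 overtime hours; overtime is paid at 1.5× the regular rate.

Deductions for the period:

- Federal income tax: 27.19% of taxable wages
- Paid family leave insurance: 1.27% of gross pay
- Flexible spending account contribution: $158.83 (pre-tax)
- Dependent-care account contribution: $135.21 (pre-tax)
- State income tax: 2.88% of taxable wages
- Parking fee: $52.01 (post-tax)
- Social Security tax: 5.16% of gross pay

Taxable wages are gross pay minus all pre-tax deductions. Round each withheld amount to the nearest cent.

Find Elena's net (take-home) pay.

$1,030.52

Regular pay: 40 × $41.40 = $1,656.00
Overtime pay: 6 × $41.40 × 1.5 = $372.60
Gross pay = $1,656.00 + $372.60 = $2,028.60
Flexible spending account contribution: $158.83
Dependent-care account contribution: $135.21
Pre-tax total = $158.83 + $135.21 = $294.04
Taxable wages = $2,028.60 − $294.04 = $1,734.56
State income tax: $1,734.56 × 0.0288 = $49.96
Federal income tax: $1,734.56 × 0.2719 = $471.63
Paid family leave insurance: $2,028.60 × 0.0127 = $25.76
Social Security tax: $2,028.60 × 0.0516 = $104.68
Parking fee: $52.01
Total deductions = $158.83 + $135.21 + $49.96 + $471.63 + $25.76 + $104.68 + $52.01 = $998.08
Net pay = $2,028.60 − $998.08 = $1,030.52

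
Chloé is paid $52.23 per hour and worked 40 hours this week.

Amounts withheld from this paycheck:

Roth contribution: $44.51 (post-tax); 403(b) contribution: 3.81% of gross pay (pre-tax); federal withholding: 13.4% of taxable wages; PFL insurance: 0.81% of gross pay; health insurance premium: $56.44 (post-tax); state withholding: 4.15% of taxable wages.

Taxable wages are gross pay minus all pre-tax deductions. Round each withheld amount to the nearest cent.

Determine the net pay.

Gross pay: 40 × $52.23 = $2,089.20
403(b) contribution: $2,089.20 × 0.0381 = $79.60
Taxable wages = $2,089.20 − $79.60 = $2,009.60
Federal withholding: $2,009.60 × 0.134 = $269.29
State withholding: $2,009.60 × 0.0415 = $83.40
PFL insurance: $2,089.20 × 0.0081 = $16.92
Roth contribution: $44.51
Health insurance premium: $56.44
Total deductions = $79.60 + $269.29 + $83.40 + $16.92 + $44.51 + $56.44 = $550.16
Net pay = $2,089.20 − $550.16 = $1,539.04

$1,539.04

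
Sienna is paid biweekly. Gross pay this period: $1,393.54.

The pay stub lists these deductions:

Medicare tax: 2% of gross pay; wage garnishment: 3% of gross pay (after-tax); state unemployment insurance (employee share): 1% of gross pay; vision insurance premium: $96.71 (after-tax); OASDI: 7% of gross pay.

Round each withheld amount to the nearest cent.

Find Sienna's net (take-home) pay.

Medicare tax: $1,393.54 × 0.02 = $27.87
OASDI: $1,393.54 × 0.07 = $97.55
State unemployment insurance (employee share): $1,393.54 × 0.01 = $13.94
Wage garnishment: $1,393.54 × 0.03 = $41.81
Vision insurance premium: $96.71
Total deductions = $27.87 + $97.55 + $13.94 + $41.81 + $96.71 = $277.88
Net pay = $1,393.54 − $277.88 = $1,115.66

$1,115.66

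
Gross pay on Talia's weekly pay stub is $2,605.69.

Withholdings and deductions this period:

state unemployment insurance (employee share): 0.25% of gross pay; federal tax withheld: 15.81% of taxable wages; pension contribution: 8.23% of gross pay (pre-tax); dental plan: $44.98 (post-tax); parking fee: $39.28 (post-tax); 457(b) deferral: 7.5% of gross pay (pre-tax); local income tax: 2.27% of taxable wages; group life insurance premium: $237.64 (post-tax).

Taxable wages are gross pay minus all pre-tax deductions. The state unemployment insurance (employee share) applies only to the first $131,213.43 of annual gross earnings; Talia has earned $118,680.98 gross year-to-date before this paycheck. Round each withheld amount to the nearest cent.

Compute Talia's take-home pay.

457(b) deferral: $2,605.69 × 0.075 = $195.43
Pension contribution: $2,605.69 × 0.0823 = $214.45
Pre-tax total = $195.43 + $214.45 = $409.88
Taxable wages = $2,605.69 − $409.88 = $2,195.81
Federal tax withheld: $2,195.81 × 0.1581 = $347.16
Local income tax: $2,195.81 × 0.0227 = $49.84
State unemployment insurance (employee share): cap not yet reached, full $2,605.69 is subject → $2,605.69 × 0.0025 = $6.51
Group life insurance premium: $237.64
Dental plan: $44.98
Parking fee: $39.28
Total deductions = $195.43 + $214.45 + $347.16 + $49.84 + $6.51 + $237.64 + $44.98 + $39.28 = $1,135.29
Net pay = $2,605.69 − $1,135.29 = $1,470.40

$1,470.40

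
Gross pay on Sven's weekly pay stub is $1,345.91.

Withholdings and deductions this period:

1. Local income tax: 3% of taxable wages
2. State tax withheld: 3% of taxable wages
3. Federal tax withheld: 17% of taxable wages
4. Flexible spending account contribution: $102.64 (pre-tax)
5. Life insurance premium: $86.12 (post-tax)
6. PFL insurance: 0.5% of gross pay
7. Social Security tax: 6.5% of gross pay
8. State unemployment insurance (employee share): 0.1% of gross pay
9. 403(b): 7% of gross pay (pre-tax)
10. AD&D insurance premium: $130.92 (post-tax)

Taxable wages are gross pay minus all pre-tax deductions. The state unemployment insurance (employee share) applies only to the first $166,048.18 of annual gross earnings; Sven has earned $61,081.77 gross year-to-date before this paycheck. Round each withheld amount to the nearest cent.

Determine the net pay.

$572.18

Flexible spending account contribution: $102.64
403(b): $1,345.91 × 0.07 = $94.21
Pre-tax total = $102.64 + $94.21 = $196.85
Taxable wages = $1,345.91 − $196.85 = $1,149.06
State tax withheld: $1,149.06 × 0.03 = $34.47
Federal tax withheld: $1,149.06 × 0.17 = $195.34
Local income tax: $1,149.06 × 0.03 = $34.47
State unemployment insurance (employee share): cap not yet reached, full $1,345.91 is subject → $1,345.91 × 0.001 = $1.35
PFL insurance: $1,345.91 × 0.005 = $6.73
Social Security tax: $1,345.91 × 0.065 = $87.48
Life insurance premium: $86.12
AD&D insurance premium: $130.92
Total deductions = $102.64 + $94.21 + $34.47 + $195.34 + $34.47 + $1.35 + $6.73 + $87.48 + $86.12 + $130.92 = $773.73
Net pay = $1,345.91 − $773.73 = $572.18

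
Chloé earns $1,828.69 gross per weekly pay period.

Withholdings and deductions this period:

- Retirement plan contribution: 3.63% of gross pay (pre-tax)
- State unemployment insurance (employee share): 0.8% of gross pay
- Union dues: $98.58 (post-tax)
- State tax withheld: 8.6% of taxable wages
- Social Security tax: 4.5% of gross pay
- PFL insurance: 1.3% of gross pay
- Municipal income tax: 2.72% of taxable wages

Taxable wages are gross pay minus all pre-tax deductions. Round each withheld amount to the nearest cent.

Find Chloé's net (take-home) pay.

$1,343.55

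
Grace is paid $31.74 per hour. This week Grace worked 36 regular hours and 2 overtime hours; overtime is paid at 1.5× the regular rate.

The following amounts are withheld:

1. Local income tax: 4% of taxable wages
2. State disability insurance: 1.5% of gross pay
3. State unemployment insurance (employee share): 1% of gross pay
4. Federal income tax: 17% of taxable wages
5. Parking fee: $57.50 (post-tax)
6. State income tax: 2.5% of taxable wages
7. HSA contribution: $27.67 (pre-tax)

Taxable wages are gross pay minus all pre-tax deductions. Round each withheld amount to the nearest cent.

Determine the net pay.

Regular pay: 36 × $31.74 = $1142.64
Overtime pay: 2 × $31.74 × 1.5 = $95.22
Gross pay = $1142.64 + $95.22 = $1237.86
HSA contribution: $27.67
Taxable wages = $1237.86 − $27.67 = $1210.19
Federal income tax: $1210.19 × 0.17 = $205.73
Local income tax: $1210.19 × 0.04 = $48.41
State income tax: $1210.19 × 0.025 = $30.25
State disability insurance: $1237.86 × 0.015 = $18.57
State unemployment insurance (employee share): $1237.86 × 0.01 = $12.38
Parking fee: $57.50
Total deductions = $27.67 + $205.73 + $48.41 + $30.25 + $18.57 + $12.38 + $57.50 = $400.51
Net pay = $1237.86 − $400.51 = $837.35

$837.35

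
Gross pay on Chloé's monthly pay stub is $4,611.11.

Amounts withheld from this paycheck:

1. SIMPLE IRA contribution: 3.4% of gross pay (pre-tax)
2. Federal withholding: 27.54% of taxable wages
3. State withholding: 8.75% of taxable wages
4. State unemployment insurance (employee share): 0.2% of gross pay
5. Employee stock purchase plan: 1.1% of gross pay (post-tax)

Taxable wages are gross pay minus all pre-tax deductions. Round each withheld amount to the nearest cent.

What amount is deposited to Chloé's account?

$2,777.92

SIMPLE IRA contribution: $4,611.11 × 0.034 = $156.78
Taxable wages = $4,611.11 − $156.78 = $4,454.33
State withholding: $4,454.33 × 0.0875 = $389.75
Federal withholding: $4,454.33 × 0.2754 = $1,226.72
State unemployment insurance (employee share): $4,611.11 × 0.002 = $9.22
Employee stock purchase plan: $4,611.11 × 0.011 = $50.72
Total deductions = $156.78 + $389.75 + $1,226.72 + $9.22 + $50.72 = $1,833.19
Net pay = $4,611.11 − $1,833.19 = $2,777.92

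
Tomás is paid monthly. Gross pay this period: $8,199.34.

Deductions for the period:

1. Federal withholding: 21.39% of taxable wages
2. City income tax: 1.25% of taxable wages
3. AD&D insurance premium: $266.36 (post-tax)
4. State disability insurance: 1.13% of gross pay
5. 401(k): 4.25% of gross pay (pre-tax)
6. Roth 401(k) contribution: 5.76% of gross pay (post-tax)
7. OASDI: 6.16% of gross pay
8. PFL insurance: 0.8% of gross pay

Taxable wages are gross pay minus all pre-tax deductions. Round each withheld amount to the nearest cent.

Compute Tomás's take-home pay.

$4,671.47

401(k): $8,199.34 × 0.0425 = $348.47
Taxable wages = $8,199.34 − $348.47 = $7,850.87
Federal withholding: $7,850.87 × 0.2139 = $1,679.30
City income tax: $7,850.87 × 0.0125 = $98.14
State disability insurance: $8,199.34 × 0.0113 = $92.65
PFL insurance: $8,199.34 × 0.008 = $65.59
OASDI: $8,199.34 × 0.0616 = $505.08
Roth 401(k) contribution: $8,199.34 × 0.0576 = $472.28
AD&D insurance premium: $266.36
Total deductions = $348.47 + $1,679.30 + $98.14 + $92.65 + $65.59 + $505.08 + $472.28 + $266.36 = $3,527.87
Net pay = $8,199.34 − $3,527.87 = $4,671.47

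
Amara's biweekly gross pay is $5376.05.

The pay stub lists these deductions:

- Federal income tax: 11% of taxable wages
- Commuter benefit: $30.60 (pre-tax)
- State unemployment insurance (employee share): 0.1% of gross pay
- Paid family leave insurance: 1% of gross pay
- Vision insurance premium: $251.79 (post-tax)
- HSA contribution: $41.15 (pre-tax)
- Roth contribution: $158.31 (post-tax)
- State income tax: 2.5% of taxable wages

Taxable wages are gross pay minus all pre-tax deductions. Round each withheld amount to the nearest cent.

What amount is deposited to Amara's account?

$4118.98

Commuter benefit: $30.60
HSA contribution: $41.15
Pre-tax total = $30.60 + $41.15 = $71.75
Taxable wages = $5376.05 − $71.75 = $5304.30
State income tax: $5304.30 × 0.025 = $132.61
Federal income tax: $5304.30 × 0.11 = $583.47
State unemployment insurance (employee share): $5376.05 × 0.001 = $5.38
Paid family leave insurance: $5376.05 × 0.01 = $53.76
Vision insurance premium: $251.79
Roth contribution: $158.31
Total deductions = $30.60 + $41.15 + $132.61 + $583.47 + $5.38 + $53.76 + $251.79 + $158.31 = $1257.07
Net pay = $5376.05 − $1257.07 = $4118.98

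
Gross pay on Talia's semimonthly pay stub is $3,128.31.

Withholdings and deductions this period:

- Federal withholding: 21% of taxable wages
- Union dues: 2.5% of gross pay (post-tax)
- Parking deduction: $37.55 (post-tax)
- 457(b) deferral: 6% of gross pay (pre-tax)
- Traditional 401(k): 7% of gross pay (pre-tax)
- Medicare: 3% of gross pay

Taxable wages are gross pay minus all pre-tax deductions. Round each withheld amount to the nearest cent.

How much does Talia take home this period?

$1,940.48

457(b) deferral: $3,128.31 × 0.06 = $187.70
Traditional 401(k): $3,128.31 × 0.07 = $218.98
Pre-tax total = $187.70 + $218.98 = $406.68
Taxable wages = $3,128.31 − $406.68 = $2,721.63
Federal withholding: $2,721.63 × 0.21 = $571.54
Medicare: $3,128.31 × 0.03 = $93.85
Union dues: $3,128.31 × 0.025 = $78.21
Parking deduction: $37.55
Total deductions = $187.70 + $218.98 + $571.54 + $93.85 + $78.21 + $37.55 = $1,187.83
Net pay = $3,128.31 − $1,187.83 = $1,940.48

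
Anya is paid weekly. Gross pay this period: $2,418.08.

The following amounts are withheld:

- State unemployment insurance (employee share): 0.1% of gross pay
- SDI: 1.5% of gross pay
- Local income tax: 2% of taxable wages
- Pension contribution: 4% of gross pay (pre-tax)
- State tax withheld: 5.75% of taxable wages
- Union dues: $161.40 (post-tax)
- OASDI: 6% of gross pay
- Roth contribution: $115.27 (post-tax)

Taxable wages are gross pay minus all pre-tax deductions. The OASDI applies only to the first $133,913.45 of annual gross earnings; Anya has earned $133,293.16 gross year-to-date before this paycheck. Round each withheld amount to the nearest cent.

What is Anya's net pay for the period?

Pension contribution: $2,418.08 × 0.04 = $96.72
Taxable wages = $2,418.08 − $96.72 = $2,321.36
State tax withheld: $2,321.36 × 0.0575 = $133.48
Local income tax: $2,321.36 × 0.02 = $46.43
SDI: $2,418.08 × 0.015 = $36.27
State unemployment insurance (employee share): $2,418.08 × 0.001 = $2.42
OASDI: only $133,913.45 − $133,293.16 = $620.29 of this check is subject → $620.29 × 0.06 = $37.22
Union dues: $161.40
Roth contribution: $115.27
Total deductions = $96.72 + $133.48 + $46.43 + $36.27 + $2.42 + $37.22 + $161.40 + $115.27 = $629.21
Net pay = $2,418.08 − $629.21 = $1,788.87

$1,788.87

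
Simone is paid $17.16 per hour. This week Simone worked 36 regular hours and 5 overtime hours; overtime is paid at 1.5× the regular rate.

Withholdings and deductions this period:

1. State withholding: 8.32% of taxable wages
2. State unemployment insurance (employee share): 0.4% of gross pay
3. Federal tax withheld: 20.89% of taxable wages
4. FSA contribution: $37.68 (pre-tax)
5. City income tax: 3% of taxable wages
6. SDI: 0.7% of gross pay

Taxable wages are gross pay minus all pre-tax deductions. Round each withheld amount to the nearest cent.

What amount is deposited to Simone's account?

$472.27

Regular pay: 36 × $17.16 = $617.76
Overtime pay: 5 × $17.16 × 1.5 = $128.70
Gross pay = $617.76 + $128.70 = $746.46
FSA contribution: $37.68
Taxable wages = $746.46 − $37.68 = $708.78
City income tax: $708.78 × 0.03 = $21.26
Federal tax withheld: $708.78 × 0.2089 = $148.06
State withholding: $708.78 × 0.0832 = $58.97
SDI: $746.46 × 0.007 = $5.23
State unemployment insurance (employee share): $746.46 × 0.004 = $2.99
Total deductions = $37.68 + $21.26 + $148.06 + $58.97 + $5.23 + $2.99 = $274.19
Net pay = $746.46 − $274.19 = $472.27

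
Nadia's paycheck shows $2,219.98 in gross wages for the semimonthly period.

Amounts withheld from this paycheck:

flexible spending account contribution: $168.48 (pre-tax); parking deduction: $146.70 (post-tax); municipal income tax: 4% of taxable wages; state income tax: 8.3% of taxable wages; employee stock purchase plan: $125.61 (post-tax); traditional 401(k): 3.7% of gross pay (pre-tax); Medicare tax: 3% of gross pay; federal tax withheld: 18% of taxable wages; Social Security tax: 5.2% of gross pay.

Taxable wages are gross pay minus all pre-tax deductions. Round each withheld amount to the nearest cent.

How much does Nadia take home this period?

$918.30

Traditional 401(k): $2,219.98 × 0.037 = $82.14
Flexible spending account contribution: $168.48
Pre-tax total = $82.14 + $168.48 = $250.62
Taxable wages = $2,219.98 − $250.62 = $1,969.36
Municipal income tax: $1,969.36 × 0.04 = $78.77
State income tax: $1,969.36 × 0.083 = $163.46
Federal tax withheld: $1,969.36 × 0.18 = $354.48
Social Security tax: $2,219.98 × 0.052 = $115.44
Medicare tax: $2,219.98 × 0.03 = $66.60
Parking deduction: $146.70
Employee stock purchase plan: $125.61
Total deductions = $82.14 + $168.48 + $78.77 + $163.46 + $354.48 + $115.44 + $66.60 + $146.70 + $125.61 = $1,301.68
Net pay = $2,219.98 − $1,301.68 = $918.30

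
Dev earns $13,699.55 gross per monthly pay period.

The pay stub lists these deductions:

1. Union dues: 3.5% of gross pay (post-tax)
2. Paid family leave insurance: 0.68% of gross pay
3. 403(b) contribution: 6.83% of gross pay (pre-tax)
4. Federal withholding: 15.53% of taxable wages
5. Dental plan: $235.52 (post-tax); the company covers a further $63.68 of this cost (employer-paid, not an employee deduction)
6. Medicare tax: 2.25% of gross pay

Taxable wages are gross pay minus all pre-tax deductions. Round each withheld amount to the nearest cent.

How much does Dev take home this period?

403(b) contribution: $13,699.55 × 0.0683 = $935.68
Taxable wages = $13,699.55 − $935.68 = $12,763.87
Federal withholding: $12,763.87 × 0.1553 = $1,982.23
Paid family leave insurance: $13,699.55 × 0.0068 = $93.16
Medicare tax: $13,699.55 × 0.0225 = $308.24
Union dues: $13,699.55 × 0.035 = $479.48
Dental plan: $235.52
(Employer's $63.68 toward dental plan is not withheld from the employee.)
Total deductions = $935.68 + $1,982.23 + $93.16 + $308.24 + $479.48 + $235.52 = $4,034.31
Net pay = $13,699.55 − $4,034.31 = $9,665.24

$9,665.24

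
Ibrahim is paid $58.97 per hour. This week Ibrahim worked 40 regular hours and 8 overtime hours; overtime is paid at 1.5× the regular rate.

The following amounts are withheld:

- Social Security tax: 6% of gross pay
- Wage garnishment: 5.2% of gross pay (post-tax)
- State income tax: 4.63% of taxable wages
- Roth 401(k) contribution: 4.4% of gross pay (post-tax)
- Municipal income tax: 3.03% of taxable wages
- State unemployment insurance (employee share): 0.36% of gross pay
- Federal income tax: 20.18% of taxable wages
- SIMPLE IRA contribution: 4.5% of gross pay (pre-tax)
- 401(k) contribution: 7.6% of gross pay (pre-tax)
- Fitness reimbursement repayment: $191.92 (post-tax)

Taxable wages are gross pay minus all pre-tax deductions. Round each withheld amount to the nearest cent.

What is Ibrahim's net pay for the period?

$1263.68

Regular pay: 40 × $58.97 = $2358.80
Overtime pay: 8 × $58.97 × 1.5 = $707.64
Gross pay = $2358.80 + $707.64 = $3066.44
401(k) contribution: $3066.44 × 0.076 = $233.05
SIMPLE IRA contribution: $3066.44 × 0.045 = $137.99
Pre-tax total = $233.05 + $137.99 = $371.04
Taxable wages = $3066.44 − $371.04 = $2695.40
Federal income tax: $2695.40 × 0.2018 = $543.93
Municipal income tax: $2695.40 × 0.0303 = $81.67
State income tax: $2695.40 × 0.0463 = $124.80
State unemployment insurance (employee share): $3066.44 × 0.0036 = $11.04
Social Security tax: $3066.44 × 0.06 = $183.99
Roth 401(k) contribution: $3066.44 × 0.044 = $134.92
Fitness reimbursement repayment: $191.92
Wage garnishment: $3066.44 × 0.052 = $159.45
Total deductions = $233.05 + $137.99 + $543.93 + $81.67 + $124.80 + $11.04 + $183.99 + $134.92 + $191.92 + $159.45 = $1802.76
Net pay = $3066.44 − $1802.76 = $1263.68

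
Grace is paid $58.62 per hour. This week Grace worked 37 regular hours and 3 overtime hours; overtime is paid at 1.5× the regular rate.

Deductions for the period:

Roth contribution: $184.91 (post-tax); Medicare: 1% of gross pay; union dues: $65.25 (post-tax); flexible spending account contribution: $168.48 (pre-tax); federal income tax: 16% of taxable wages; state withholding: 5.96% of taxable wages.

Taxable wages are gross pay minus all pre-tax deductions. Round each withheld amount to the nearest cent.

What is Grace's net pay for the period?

$1,492.53

Regular pay: 37 × $58.62 = $2,168.94
Overtime pay: 3 × $58.62 × 1.5 = $263.79
Gross pay = $2,168.94 + $263.79 = $2,432.73
Flexible spending account contribution: $168.48
Taxable wages = $2,432.73 − $168.48 = $2,264.25
State withholding: $2,264.25 × 0.0596 = $134.95
Federal income tax: $2,264.25 × 0.16 = $362.28
Medicare: $2,432.73 × 0.01 = $24.33
Roth contribution: $184.91
Union dues: $65.25
Total deductions = $168.48 + $134.95 + $362.28 + $24.33 + $184.91 + $65.25 = $940.20
Net pay = $2,432.73 − $940.20 = $1,492.53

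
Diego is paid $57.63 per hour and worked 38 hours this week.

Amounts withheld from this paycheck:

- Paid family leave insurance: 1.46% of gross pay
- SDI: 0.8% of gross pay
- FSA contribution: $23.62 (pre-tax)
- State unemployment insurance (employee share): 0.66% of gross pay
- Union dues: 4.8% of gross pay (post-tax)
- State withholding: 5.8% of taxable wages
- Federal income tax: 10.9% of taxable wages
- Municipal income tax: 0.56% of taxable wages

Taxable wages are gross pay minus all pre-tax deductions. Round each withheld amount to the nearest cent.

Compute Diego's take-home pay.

$1623.35

Gross pay: 38 × $57.63 = $2189.94
FSA contribution: $23.62
Taxable wages = $2189.94 − $23.62 = $2166.32
State withholding: $2166.32 × 0.058 = $125.65
Municipal income tax: $2166.32 × 0.0056 = $12.13
Federal income tax: $2166.32 × 0.109 = $236.13
State unemployment insurance (employee share): $2189.94 × 0.0066 = $14.45
SDI: $2189.94 × 0.008 = $17.52
Paid family leave insurance: $2189.94 × 0.0146 = $31.97
Union dues: $2189.94 × 0.048 = $105.12
Total deductions = $23.62 + $125.65 + $12.13 + $236.13 + $14.45 + $17.52 + $31.97 + $105.12 = $566.59
Net pay = $2189.94 − $566.59 = $1623.35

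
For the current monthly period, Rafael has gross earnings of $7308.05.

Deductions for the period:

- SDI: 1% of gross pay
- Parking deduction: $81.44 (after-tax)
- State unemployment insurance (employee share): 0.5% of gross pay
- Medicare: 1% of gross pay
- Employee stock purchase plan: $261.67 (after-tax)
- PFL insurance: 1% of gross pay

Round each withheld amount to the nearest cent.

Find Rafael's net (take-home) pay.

$6709.16

SDI: $7308.05 × 0.01 = $73.08
Medicare: $7308.05 × 0.01 = $73.08
PFL insurance: $7308.05 × 0.01 = $73.08
State unemployment insurance (employee share): $7308.05 × 0.005 = $36.54
Parking deduction: $81.44
Employee stock purchase plan: $261.67
Total deductions = $73.08 + $73.08 + $73.08 + $36.54 + $81.44 + $261.67 = $598.89
Net pay = $7308.05 − $598.89 = $6709.16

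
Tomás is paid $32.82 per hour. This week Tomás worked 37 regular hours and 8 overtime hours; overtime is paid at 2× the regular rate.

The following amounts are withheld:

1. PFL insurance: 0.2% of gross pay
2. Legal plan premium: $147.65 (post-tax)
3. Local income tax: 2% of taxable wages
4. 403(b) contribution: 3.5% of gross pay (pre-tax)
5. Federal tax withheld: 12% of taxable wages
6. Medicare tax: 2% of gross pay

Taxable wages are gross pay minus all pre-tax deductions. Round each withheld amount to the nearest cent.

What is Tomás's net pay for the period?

$1257.66

Regular pay: 37 × $32.82 = $1214.34
Overtime pay: 8 × $32.82 × 2 = $525.12
Gross pay = $1214.34 + $525.12 = $1739.46
403(b) contribution: $1739.46 × 0.035 = $60.88
Taxable wages = $1739.46 − $60.88 = $1678.58
Federal tax withheld: $1678.58 × 0.12 = $201.43
Local income tax: $1678.58 × 0.02 = $33.57
Medicare tax: $1739.46 × 0.02 = $34.79
PFL insurance: $1739.46 × 0.002 = $3.48
Legal plan premium: $147.65
Total deductions = $60.88 + $201.43 + $33.57 + $34.79 + $3.48 + $147.65 = $481.80
Net pay = $1739.46 − $481.80 = $1257.66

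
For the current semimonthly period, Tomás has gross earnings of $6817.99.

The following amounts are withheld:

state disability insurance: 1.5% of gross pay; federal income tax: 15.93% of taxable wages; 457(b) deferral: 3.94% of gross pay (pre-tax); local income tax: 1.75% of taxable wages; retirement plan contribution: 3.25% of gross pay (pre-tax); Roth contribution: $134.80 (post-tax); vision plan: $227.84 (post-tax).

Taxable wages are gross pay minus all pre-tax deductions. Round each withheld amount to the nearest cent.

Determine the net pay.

$4744.11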